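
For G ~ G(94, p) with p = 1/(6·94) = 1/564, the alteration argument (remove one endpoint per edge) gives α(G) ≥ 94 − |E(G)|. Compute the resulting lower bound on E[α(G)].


E[|E(G)|] = C(94, 2)·p = 4371 · (1/564) = 31/4.
E[α(G)] ≥ n − E[|E(G)|] = 94 − 31/4 = 345/4.
Numerically: ≈ 86.250000.
(This is only a lower bound; the true E[α(G)] may be larger.)

E[α(G)] ≥ 345/4 ≈ 86.250000.


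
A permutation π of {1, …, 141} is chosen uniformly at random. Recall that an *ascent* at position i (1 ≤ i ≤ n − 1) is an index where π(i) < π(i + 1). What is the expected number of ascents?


Write X = Σ X_I over i = 1, …, 140, with X_I the indicator of one ascent.
There are 140 indicators.
For each fixed i, the pair (π(i), π(i+1)) is a uniformly random ordered pair of distinct values from {1, …, 141}; by symmetry P[π(i) < π(i+1)] = 1/2.
By linearity: E[X] = 140 · (1/2) = (141 − 1) · (1/2) = 70 ≈ 70.000.

E[X] = 70 = 70.000.


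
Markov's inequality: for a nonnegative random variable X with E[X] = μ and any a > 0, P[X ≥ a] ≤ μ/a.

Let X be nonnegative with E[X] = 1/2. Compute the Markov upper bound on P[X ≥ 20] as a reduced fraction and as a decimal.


μ = E[X] = 1/2, a = 20.
Markov: P[X ≥ 20] ≤ μ/a = (1/2)/20 = 1/40.
Numerically: ≈ 0.025.
(Since a = 20 > μ = 0.500, the bound 1/40 is < 1 and informative.)

P[X ≥ 20] ≤ 1/40 ≈ 0.025.


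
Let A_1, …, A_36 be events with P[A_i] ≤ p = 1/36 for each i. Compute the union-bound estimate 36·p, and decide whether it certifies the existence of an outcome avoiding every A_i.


Union bound: P[∪_{i=1}^{36} A_i] ≤ Σ_i P[A_i] ≤ 36·p = 36·(1/36) = 1.
Numerically: 1 ≈ 1.0000000.
Is 1 < 1? NO.
Since the bound 1 is ≥ 1, the union bound is uninformative here; it does NOT by itself certify existence.

36·p = 1 ≈ 1.0000000; existence NOT certified by the union bound.


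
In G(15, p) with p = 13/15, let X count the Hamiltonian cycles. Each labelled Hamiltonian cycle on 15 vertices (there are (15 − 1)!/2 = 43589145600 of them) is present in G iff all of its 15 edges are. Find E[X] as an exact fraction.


K_15 has (15 − 1)!/2 = 43589145600 labelled Hamiltonian cycles.
For each such Hamiltonian cycle H, let X_H = 1 if all 15 edges of H are present in G. Then P[X_H = 1] = p^{15} = (13/15)^{15} = 51185893014090757/437893890380859375.
By linearity of expectation: E[X] = Σ_H E[X_H] = 43589145600 · p^{15} = 43589145600 · 51185893014090757/437893890380859375 = 367267381606127548722176/72081298828125.
Numerically: E[X] ≈ 5.095e+09.

E[X] = 43589145600 · (13/15)^{15} = 367267381606127548722176/72081298828125 ≈ 5.095e+09.


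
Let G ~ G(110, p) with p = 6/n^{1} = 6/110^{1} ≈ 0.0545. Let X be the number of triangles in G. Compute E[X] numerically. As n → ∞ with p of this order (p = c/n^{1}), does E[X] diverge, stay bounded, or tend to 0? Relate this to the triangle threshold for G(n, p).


Number of potential triangles: C(110, 3) = 215820.
Each occurs with probability p³ ≈ (0.0545)³ ≈ 1.62284e-04.
By linearity: E[X] = C(110, 3)·p³ ≈ 215820 · 1.62284e-04 ≈ 35.024.
Here α = 1, so p = 6/n is exactly at the triangle threshold p ~ 1/n. Asymptotically E[X] → c³/6 = 6³/6 = 36 ≈ 36.000, a bounded constant. In this regime the triangle count is asymptotically Poisson(c³/6).

E[X] ≈ 35.024; in regime p = Θ(1/n^{1}) E[X] stays bounded (at the triangle threshold p ~ 1/n).


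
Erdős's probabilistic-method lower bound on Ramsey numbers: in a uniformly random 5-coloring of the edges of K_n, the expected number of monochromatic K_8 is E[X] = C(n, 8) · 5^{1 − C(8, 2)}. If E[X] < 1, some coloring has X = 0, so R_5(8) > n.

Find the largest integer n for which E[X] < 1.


We need C(n, 8) · 5^{1 − 28} < 1, i.e. C(n, 8) < 5^{28 − 1} = 7450580596923828125.
Check values of n near the boundary:
  n = 861: C(861, 8) = 7250034996615275865; 7250034996615275865 < 7450580596923828125? YES
  n = 862: C(862, 8) = 7317951015318931845; 7317951015318931845 < 7450580596923828125? YES
  n = 863: C(863, 8) = 7386423071602617757; 7386423071602617757 < 7450580596923828125? YES
  n = 864: C(864, 8) = 7455455062926006708; 7455455062926006708 < 7450580596923828125? NO
The largest n with C(n, 8) < 7450580596923828125 is n = 863 (where E[X] = 7386423071602617757/7450580596923828125 ≈ 0.991). Hence R_5(8) > 863, i.e. R_5(8) ≥ 864.

Largest n = 863; hence R_5(8) > 863.


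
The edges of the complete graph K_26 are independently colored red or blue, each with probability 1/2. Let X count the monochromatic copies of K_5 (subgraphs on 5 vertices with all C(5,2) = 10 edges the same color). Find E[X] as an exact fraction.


Let X = Σ_S X_S over the C(26, 5) = 65780 subsets S of size 5, where X_S = 1 if the K_5 on S is monochromatic.
For a fixed S, the K_5 on S has C(5, 2) = 10 edges. P[all 10 edges red] = (1/2)^10, and likewise for blue, so P[monochromatic] = 2·(1/2)^10 = 2^{1 − 10} = 1/512.
By linearity: E[X] = C(26, 5) · 2^{1 − 10} = 65780 · 1/512 = 16445/128.
Numerically: E[X] ≈ 128.477.

E[X] = C(26,5)·2^(1−C(5,2)) = 16445/128 ≈ 128.477.


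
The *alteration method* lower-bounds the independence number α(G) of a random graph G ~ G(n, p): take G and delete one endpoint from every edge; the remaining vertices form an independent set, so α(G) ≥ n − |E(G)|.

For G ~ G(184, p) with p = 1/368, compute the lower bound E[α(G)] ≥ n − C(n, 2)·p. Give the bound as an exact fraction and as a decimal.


E[|E(G)|] = C(184, 2)·p = 16836 · (1/368) = 183/4.
E[α(G)] ≥ n − E[|E(G)|] = 184 − 183/4 = 553/4.
Numerically: ≈ 138.250000.
(This is only a lower bound; the true E[α(G)] may be larger.)

E[α(G)] ≥ 553/4 ≈ 138.250000.


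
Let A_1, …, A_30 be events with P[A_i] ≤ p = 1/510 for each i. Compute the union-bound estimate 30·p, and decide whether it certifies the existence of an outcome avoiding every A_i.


Union bound: P[∪_{i=1}^{30} A_i] ≤ Σ_i P[A_i] ≤ 30·p = 30·(1/510) = 1/17.
Numerically: 1/17 ≈ 0.0588.
Is 1/17 < 1? YES.
Since P[∪ A_i] ≤ 1/17 < 1, the complement has P[∩ A_i^c] ≥ 1 − 1/17 = 16/17 > 0, so some outcome avoids every A_i.

30·p = 1/17 ≈ 0.0588; existence CERTIFIED by the union bound.


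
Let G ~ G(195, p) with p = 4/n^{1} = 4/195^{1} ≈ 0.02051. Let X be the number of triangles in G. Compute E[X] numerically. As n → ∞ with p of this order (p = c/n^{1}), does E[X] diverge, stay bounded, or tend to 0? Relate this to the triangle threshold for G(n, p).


Number of potential triangles: C(195, 3) = 1216865.
Each occurs with probability p³ ≈ (0.02051)³ ≈ 8.631299e-06.
By linearity: E[X] = C(195, 3)·p³ ≈ 1216865 · 8.631299e-06 ≈ 10.5031.
Here α = 1, so p = 4/n is exactly at the triangle threshold p ~ 1/n. Asymptotically E[X] → c³/6 = 4³/6 = 32/3 ≈ 10.6667, a bounded constant. In this regime the triangle count is asymptotically Poisson(c³/6).

E[X] ≈ 10.5031; in regime p = Θ(1/n^{1}) E[X] stays bounded (at the triangle threshold p ~ 1/n).


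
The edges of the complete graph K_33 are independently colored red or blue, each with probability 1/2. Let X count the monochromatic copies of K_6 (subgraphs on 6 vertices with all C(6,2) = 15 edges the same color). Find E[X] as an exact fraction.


Let X = Σ_S X_S over the C(33, 6) = 1107568 subsets S of size 6, where X_S = 1 if the K_6 on S is monochromatic.
For a fixed S, the K_6 on S has C(6, 2) = 15 edges. P[all 15 edges red] = (1/2)^15, and likewise for blue, so P[monochromatic] = 2·(1/2)^15 = 2^{1 − 15} = 1/16384.
Summing: E[X] = C(33, 6) · 2^{1 − 15} = 1107568 · 1/16384 = 69223/1024.
Numerically: E[X] ≈ 67.600586.

E[X] = C(33,6)·2^(1−C(6,2)) = 69223/1024 ≈ 67.600586.


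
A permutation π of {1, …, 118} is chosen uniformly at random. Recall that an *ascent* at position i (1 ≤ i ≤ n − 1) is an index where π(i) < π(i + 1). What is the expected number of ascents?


Write X = Σ X_I over i = 1, …, 117, with X_I the indicator of one ascent.
There are 117 indicators.
For each fixed i, the pair (π(i), π(i+1)) is a uniformly random ordered pair of distinct values from {1, …, 118}; by symmetry P[π(i) < π(i+1)] = 1/2.
By linearity: E[X] = 117 · (1/2) = (118 − 1) · (1/2) = 117/2 ≈ 58.500000.

E[X] = 117/2 = 58.500000.


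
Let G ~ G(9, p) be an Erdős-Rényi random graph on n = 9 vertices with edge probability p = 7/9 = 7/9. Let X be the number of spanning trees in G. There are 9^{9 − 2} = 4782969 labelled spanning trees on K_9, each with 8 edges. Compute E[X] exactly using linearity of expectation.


K_9 has 9^{9 − 2} = 4782969 labelled spanning trees.
For each such spanning tree H, let X_H = 1 if all 8 edges of H are present in G. Then P[X_H = 1] = p^{8} = (7/9)^{8} = 5764801/43046721.
Summing the indicators: E[X] = Σ_H E[X_H] = 4782969 · p^{8} = 4782969 · 5764801/43046721 = 5764801/9.
Numerically: E[X] ≈ 6.405e+05.

E[X] = 4782969 · (7/9)^{8} = 5764801/9 ≈ 6.405e+05.


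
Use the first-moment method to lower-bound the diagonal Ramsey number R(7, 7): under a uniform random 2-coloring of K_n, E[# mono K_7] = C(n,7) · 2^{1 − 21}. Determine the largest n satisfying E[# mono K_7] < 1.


We need C(n, 7) · 2^{1 − 21} < 1, i.e. C(n, 7) < 2^{21 − 1} = 1048576.
Check values of n near the boundary:
  n = 21: C(21, 7) = 116280; 116280 < 1048576? YES
  n = 22: C(22, 7) = 170544; 170544 < 1048576? YES
  n = 23: C(23, 7) = 245157; 245157 < 1048576? YES
  n = 24: C(24, 7) = 346104; 346104 < 1048576? YES
  n = 25: C(25, 7) = 480700; 480700 < 1048576? YES
  n = 26: C(26, 7) = 657800; 657800 < 1048576? YES
  n = 27: C(27, 7) = 888030; 888030 < 1048576? YES
  n = 28: C(28, 7) = 1184040; 1184040 < 1048576? NO
The largest n with C(n, 7) < 1048576 is n = 27 (where E[X] = 444015/524288 ≈ 0.847). Hence R(7, 7) > 27, i.e. R(7, 7) ≥ 28.

Largest n = 27; hence R(7, 7) > 27.


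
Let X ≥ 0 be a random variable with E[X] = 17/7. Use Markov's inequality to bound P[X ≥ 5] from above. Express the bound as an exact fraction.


μ = E[X] = 17/7, a = 5.
Markov: P[X ≥ 5] ≤ μ/a = (17/7)/5 = 17/35.
Numerically: ≈ 0.48571.
(Since a = 5 > μ = 2.42857, the bound 17/35 is < 1 and informative.)

P[X ≥ 5] ≤ 17/35 ≈ 0.48571.


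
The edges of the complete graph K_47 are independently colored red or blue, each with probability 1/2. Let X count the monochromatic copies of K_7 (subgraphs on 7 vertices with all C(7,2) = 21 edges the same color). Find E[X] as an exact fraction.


Let X = Σ_S X_S over the C(47, 7) = 62891499 subsets S of size 7, where X_S = 1 if the K_7 on S is monochromatic.
For a fixed S, the K_7 on S has C(7, 2) = 21 edges. P[all 21 edges red] = (1/2)^21, and likewise for blue, so P[monochromatic] = 2·(1/2)^21 = 2^{1 − 21} = 1/1048576.
Summing: E[X] = C(47, 7) · 2^{1 − 21} = 62891499 · 1/1048576 = 62891499/1048576.
Numerically: E[X] ≈ 59.97801.

E[X] = C(47,7)·2^(1−C(7,2)) = 62891499/1048576 ≈ 59.97801.


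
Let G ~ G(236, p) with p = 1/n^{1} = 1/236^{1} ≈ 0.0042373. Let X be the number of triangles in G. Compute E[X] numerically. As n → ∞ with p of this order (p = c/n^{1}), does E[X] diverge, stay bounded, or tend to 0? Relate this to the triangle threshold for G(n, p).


Number of potential triangles: C(236, 3) = 2162940.
Each occurs with probability p³ ≈ (0.0042373)³ ≈ 7.6078859e-08.
By linearity: E[X] = C(236, 3)·p³ ≈ 2162940 · 7.6078859e-08 ≈ 0.16455.
Here α = 1, so p = 1/n is exactly at the triangle threshold p ~ 1/n. Asymptotically E[X] → c³/6 = 1³/6 = 1/6 ≈ 0.16667, a bounded constant. In this regime the triangle count is asymptotically Poisson(c³/6).

E[X] ≈ 0.16455; in regime p = Θ(1/n^{1}) E[X] stays bounded (at the triangle threshold p ~ 1/n).


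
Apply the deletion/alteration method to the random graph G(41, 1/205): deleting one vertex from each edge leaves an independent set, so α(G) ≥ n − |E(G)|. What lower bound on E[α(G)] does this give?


E[|E(G)|] = C(41, 2)·p = 820 · (1/205) = 4.
E[α(G)] ≥ n − E[|E(G)|] = 41 − 4 = 37.
Numerically: ≈ 37.000000.
(This is only a lower bound; the true E[α(G)] may be larger.)

E[α(G)] ≥ 37 ≈ 37.000000.


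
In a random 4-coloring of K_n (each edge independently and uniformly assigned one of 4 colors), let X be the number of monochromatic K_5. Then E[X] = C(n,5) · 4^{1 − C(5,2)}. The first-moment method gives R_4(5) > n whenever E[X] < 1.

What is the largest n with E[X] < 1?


We need C(n, 5) · 4^{1 − 10} < 1, i.e. C(n, 5) < 4^{10 − 1} = 262144.
Check values of n near the boundary:
  n = 28: C(28, 5) = 98280; 98280 < 262144? YES
  n = 29: C(29, 5) = 118755; 118755 < 262144? YES
  n = 30: C(30, 5) = 142506; 142506 < 262144? YES
  n = 31: C(31, 5) = 169911; 169911 < 262144? YES
  n = 32: C(32, 5) = 201376; 201376 < 262144? YES
  n = 33: C(33, 5) = 237336; 237336 < 262144? YES
  n = 34: C(34, 5) = 278256; 278256 < 262144? NO
  n = 35: C(35, 5) = 324632; 324632 < 262144? NO
The largest n with C(n, 5) < 262144 is n = 33 (where E[X] = 29667/32768 ≈ 0.90536). Hence R_4(5) > 33, i.e. R_4(5) ≥ 34.

Largest n = 33; hence R_4(5) > 33.


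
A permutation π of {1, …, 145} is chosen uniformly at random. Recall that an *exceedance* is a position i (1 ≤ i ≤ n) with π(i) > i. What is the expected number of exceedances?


Write X = Σ_{i=1}^{145} X_i, where X_i = 1_{π(i) > i}.
For each fixed i, π(i) is uniform over {1, …, 145} (marginal of a uniform permutation), so P[π(i) > i] = (n − i)/n. Summing: Σ_{i=1}^{145} (n − i)/n = (0 + 1 + … + 144)/145 = 145(145 − 1)/(2·145) = (145 − 1)/2.
Hence E[X] = Σ_{i=1}^{145} (145 − i)/145 = 72 ≈ 72.00000.

E[X] = 72 = 72.00000.


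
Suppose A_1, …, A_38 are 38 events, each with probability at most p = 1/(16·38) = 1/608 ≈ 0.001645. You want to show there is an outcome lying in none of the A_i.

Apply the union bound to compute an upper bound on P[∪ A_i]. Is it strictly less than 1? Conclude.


Union bound: P[∪_{i=1}^{38} A_i] ≤ Σ_i P[A_i] ≤ 38·p = 38·(1/608) = 1/16.
Numerically: 1/16 ≈ 0.062500.
Is 1/16 < 1? YES.
Since P[∪ A_i] ≤ 1/16 < 1, the complement has P[∩ A_i^c] ≥ 1 − 1/16 = 15/16 > 0, so some outcome avoids every A_i.

38·p = 1/16 ≈ 0.062500; existence CERTIFIED by the union bound.


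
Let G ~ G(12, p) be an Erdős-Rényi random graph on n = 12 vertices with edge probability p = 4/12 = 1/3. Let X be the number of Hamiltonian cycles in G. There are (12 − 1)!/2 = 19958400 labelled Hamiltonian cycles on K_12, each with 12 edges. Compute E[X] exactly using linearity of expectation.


K_12 has (12 − 1)!/2 = 19958400 labelled Hamiltonian cycles.
For each such Hamiltonian cycle H, let X_H = 1 if all 12 edges of H are present in G. Then P[X_H = 1] = p^{12} = (1/3)^{12} = 1/531441.
By linearity of expectation: E[X] = Σ_H E[X_H] = 19958400 · p^{12} = 19958400 · 1/531441 = 246400/6561.
Numerically: E[X] ≈ 37.555.

E[X] = 19958400 · (1/3)^{12} = 246400/6561 ≈ 37.555.


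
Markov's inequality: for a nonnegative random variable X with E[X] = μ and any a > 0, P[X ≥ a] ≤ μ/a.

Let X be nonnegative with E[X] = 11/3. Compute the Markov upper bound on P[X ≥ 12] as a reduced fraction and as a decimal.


μ = E[X] = 11/3, a = 12.
Markov: P[X ≥ 12] ≤ μ/a = (11/3)/12 = 11/36.
Numerically: ≈ 0.305556.
(Since a = 12 > μ = 3.666667, the bound 11/36 is < 1 and informative.)

P[X ≥ 12] ≤ 11/36 ≈ 0.305556.


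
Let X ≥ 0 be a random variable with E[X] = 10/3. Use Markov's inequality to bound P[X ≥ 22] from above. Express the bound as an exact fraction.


μ = E[X] = 10/3, a = 22.
Markov: P[X ≥ 22] ≤ μ/a = (10/3)/22 = 5/33.
Numerically: ≈ 0.151515.
(Since a = 22 > μ = 3.333333, the bound 5/33 is < 1 and informative.)

P[X ≥ 22] ≤ 5/33 ≈ 0.151515.


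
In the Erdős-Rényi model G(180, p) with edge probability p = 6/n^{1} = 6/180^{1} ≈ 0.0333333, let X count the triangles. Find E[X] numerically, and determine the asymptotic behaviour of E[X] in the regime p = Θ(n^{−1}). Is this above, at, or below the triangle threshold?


Number of potential triangles: C(180, 3) = 955860.
Each occurs with probability p³ ≈ (0.0333333)³ ≈ 3.70370370e-05.
By linearity: E[X] = C(180, 3)·p³ ≈ 955860 · 3.70370370e-05 ≈ 35.402222.
Here α = 1, so p = 6/n is exactly at the triangle threshold p ~ 1/n. Asymptotically E[X] → c³/6 = 6³/6 = 36 ≈ 36.000000, a bounded constant. In this regime the triangle count is asymptotically Poisson(c³/6).

E[X] ≈ 35.402222; in regime p = Θ(1/n^{1}) E[X] stays bounded (at the triangle threshold p ~ 1/n).


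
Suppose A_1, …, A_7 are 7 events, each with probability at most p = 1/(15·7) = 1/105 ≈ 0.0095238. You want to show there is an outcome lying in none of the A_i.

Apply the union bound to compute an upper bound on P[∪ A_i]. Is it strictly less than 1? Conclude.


Union bound: P[∪_{i=1}^{7} A_i] ≤ Σ_i P[A_i] ≤ 7·p = 7·(1/105) = 1/15.
Numerically: 1/15 ≈ 0.0666667.
Is 1/15 < 1? YES.
Since P[∪ A_i] ≤ 1/15 < 1, the complement has P[∩ A_i^c] ≥ 1 − 1/15 = 14/15 > 0, so some outcome avoids every A_i.

7·p = 1/15 ≈ 0.0666667; existence CERTIFIED by the union bound.


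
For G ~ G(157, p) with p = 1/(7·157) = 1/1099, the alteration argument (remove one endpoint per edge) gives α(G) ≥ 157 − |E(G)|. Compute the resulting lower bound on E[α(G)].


E[|E(G)|] = C(157, 2)·p = 12246 · (1/1099) = 78/7.
E[α(G)] ≥ n − E[|E(G)|] = 157 − 78/7 = 1021/7.
Numerically: ≈ 145.8571.
(This is only a lower bound; the true E[α(G)] may be larger.)

E[α(G)] ≥ 1021/7 ≈ 145.8571.


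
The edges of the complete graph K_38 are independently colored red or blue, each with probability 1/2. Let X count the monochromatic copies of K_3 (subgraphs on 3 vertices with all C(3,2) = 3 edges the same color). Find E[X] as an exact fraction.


Let X = Σ_S X_S over the C(38, 3) = 8436 subsets S of size 3, where X_S = 1 if the K_3 on S is monochromatic.
For a fixed S, the K_3 on S has C(3, 2) = 3 edges. P[all 3 edges red] = (1/2)^3, and likewise for blue, so P[monochromatic] = 2·(1/2)^3 = 2^{1 − 3} = 1/4.
By linearity of expectation: E[X] = C(38, 3) · 2^{1 − 3} = 8436 · 1/4 = 2109.
Numerically: E[X] ≈ 2109.0000.

E[X] = C(38,3)·2^(1−C(3,2)) = 2109 ≈ 2109.0000.


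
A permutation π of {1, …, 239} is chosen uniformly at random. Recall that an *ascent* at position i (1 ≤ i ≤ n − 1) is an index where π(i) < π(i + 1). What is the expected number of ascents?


Write X = Σ X_I over i = 1, …, 238, with X_I the indicator of one ascent.
There are 238 indicators.
For each fixed i, the pair (π(i), π(i+1)) is a uniformly random ordered pair of distinct values from {1, …, 239}; by symmetry P[π(i) < π(i+1)] = 1/2.
By linearity: E[X] = 238 · (1/2) = (239 − 1) · (1/2) = 119 ≈ 119.000.

E[X] = 119 = 119.000.


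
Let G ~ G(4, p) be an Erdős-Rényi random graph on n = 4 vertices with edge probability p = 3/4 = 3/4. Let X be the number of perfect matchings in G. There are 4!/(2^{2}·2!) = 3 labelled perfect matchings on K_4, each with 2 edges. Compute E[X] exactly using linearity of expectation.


K_4 has 4!/(2^{2}·2!) = 3 labelled perfect matchings.
For each such perfect matching H, let X_H = 1 if all 2 edges of H are present in G. Then P[X_H = 1] = p^{2} = (3/4)^{2} = 9/16.
By linearity of expectation: E[X] = Σ_H E[X_H] = 3 · p^{2} = 3 · 9/16 = 27/16.
Numerically: E[X] ≈ 1.6875.

E[X] = 3 · (3/4)^{2} = 27/16 ≈ 1.6875.


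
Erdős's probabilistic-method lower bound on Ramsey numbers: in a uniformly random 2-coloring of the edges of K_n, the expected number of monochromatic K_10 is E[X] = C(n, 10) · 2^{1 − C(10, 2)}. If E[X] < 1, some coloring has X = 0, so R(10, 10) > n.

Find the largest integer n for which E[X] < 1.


We need C(n, 10) · 2^{1 − 45} < 1, i.e. C(n, 10) < 2^{45 − 1} = 17592186044416.
Check values of n near the boundary:
  n = 96: C(96, 10) = 11279926456656; 11279926456656 < 17592186044416? YES
  n = 97: C(97, 10) = 12576469727536; 12576469727536 < 17592186044416? YES
  n = 98: C(98, 10) = 14005614014756; 14005614014756 < 17592186044416? YES
  n = 99: C(99, 10) = 15579278510796; 15579278510796 < 17592186044416? YES
  n = 100: C(100, 10) = 17310309456440; 17310309456440 < 17592186044416? YES
  n = 101: C(101, 10) = 19212541264840; 19212541264840 < 17592186044416? NO
  n = 102: C(102, 10) = 21300860967540; 21300860967540 < 17592186044416? NO
The largest n with C(n, 10) < 17592186044416 is n = 100 (where E[X] = 2163788682055/2199023255552 ≈ 0.9839772). Hence R(10, 10) > 100, i.e. R(10, 10) ≥ 101.

Largest n = 100; hence R(10, 10) > 100.


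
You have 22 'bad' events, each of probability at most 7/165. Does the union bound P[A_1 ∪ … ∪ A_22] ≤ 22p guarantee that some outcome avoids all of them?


Union bound: P[∪_{i=1}^{22} A_i] ≤ Σ_i P[A_i] ≤ 22·p = 22·(7/165) = 14/15.
Numerically: 14/15 ≈ 0.9333333.
Is 14/15 < 1? YES.
Since P[∪ A_i] ≤ 14/15 < 1, the complement has P[∩ A_i^c] ≥ 1 − 14/15 = 1/15 > 0, so some outcome avoids every A_i.

22·p = 14/15 ≈ 0.9333333; existence CERTIFIED by the union bound.


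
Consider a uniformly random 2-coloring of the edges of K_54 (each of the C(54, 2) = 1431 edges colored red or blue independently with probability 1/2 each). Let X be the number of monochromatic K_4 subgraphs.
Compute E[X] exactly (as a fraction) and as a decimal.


Let X = Σ_S X_S over the C(54, 4) = 316251 subsets S of size 4, where X_S = 1 if the K_4 on S is monochromatic.
For a fixed S, the K_4 on S has C(4, 2) = 6 edges. P[all 6 edges red] = (1/2)^6, and likewise for blue, so P[monochromatic] = 2·(1/2)^6 = 2^{1 − 6} = 1/32.
Summing: E[X] = C(54, 4) · 2^{1 − 6} = 316251 · 1/32 = 316251/32.
Numerically: E[X] ≈ 9882.84375.

E[X] = C(54,4)·2^(1−C(4,2)) = 316251/32 ≈ 9882.84375.


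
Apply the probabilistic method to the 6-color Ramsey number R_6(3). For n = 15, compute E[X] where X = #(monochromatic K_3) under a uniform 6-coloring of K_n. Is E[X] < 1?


E[X] = C(15, 3) · 6^{1 − 3} = 455 · 6^{−2} = 455/36.
As a reduced fraction: E[X] = 455/36 ≈ 12.638889.
Is E[X] < 1? NO.
Since E[X] ≥ 1, the first-moment bound is inconclusive at n = 15; it does NOT by itself certify R_6(3) > 15.

E[X] = 455/36 ≈ 12.638889; E[X] ≥ 1; first-moment method inconclusive here.


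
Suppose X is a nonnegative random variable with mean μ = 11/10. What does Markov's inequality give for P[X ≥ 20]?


μ = E[X] = 11/10, a = 20.
Markov: P[X ≥ 20] ≤ μ/a = (11/10)/20 = 11/200.
Numerically: ≈ 0.055000.
(Since a = 20 > μ = 1.100000, the bound 11/200 is < 1 and informative.)

P[X ≥ 20] ≤ 11/200 ≈ 0.055000.


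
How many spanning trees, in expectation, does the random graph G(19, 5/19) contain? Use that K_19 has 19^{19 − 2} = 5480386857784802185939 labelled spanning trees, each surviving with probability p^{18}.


K_19 has 19^{19 − 2} = 5480386857784802185939 labelled spanning trees.
For each such spanning tree H, let X_H = 1 if all 18 edges of H are present in G. Then P[X_H = 1] = p^{18} = (5/19)^{18} = 3814697265625/104127350297911241532841.
By linearity of expectation: E[X] = Σ_H E[X_H] = 5480386857784802185939 · p^{18} = 5480386857784802185939 · 3814697265625/104127350297911241532841 = 3814697265625/19.
Numerically: E[X] ≈ 2.00774e+11.

E[X] = 5480386857784802185939 · (5/19)^{18} = 3814697265625/19 ≈ 2.00774e+11.


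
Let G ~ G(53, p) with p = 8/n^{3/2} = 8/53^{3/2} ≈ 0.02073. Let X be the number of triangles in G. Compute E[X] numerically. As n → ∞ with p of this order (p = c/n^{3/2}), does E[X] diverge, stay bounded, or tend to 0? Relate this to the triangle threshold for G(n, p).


Number of potential triangles: C(53, 3) = 23426.
Each occurs with probability p³ ≈ (0.02073)³ ≈ 8.913095e-06.
By linearity: E[X] = C(53, 3)·p³ ≈ 23426 · 8.913095e-06 ≈ 0.2088.
Since α = 3/2 > 1, p = c/n^{3/2} = o(1/n) is below the triangle threshold p ~ 1/n. Asymptotically E[X] ~ (c³/6)·n^{3(1−α)} = (8³/6)·n^{-1.5} → 0, so by Markov's inequality G has no triangles w.h.p.

E[X] ≈ 0.2088; in regime p = Θ(1/n^{3/2}) E[X] tends to 0 (below the triangle threshold p ~ 1/n).


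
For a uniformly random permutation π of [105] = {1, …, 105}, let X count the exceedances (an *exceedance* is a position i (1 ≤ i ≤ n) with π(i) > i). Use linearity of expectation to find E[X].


Write X = Σ_{i=1}^{105} X_i, where X_i = 1_{π(i) > i}.
For each fixed i, π(i) is uniform over {1, …, 105} (marginal of a uniform permutation), so P[π(i) > i] = (n − i)/n. Summing: Σ_{i=1}^{105} (n − i)/n = (0 + 1 + … + 104)/105 = 105(105 − 1)/(2·105) = (105 − 1)/2.
Hence E[X] = Σ_{i=1}^{105} (105 − i)/105 = 52 ≈ 52.000.

E[X] = 52 = 52.000.


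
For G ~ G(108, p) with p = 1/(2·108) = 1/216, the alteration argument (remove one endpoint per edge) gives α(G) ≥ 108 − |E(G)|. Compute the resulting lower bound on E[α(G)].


E[|E(G)|] = C(108, 2)·p = 5778 · (1/216) = 107/4.
E[α(G)] ≥ n − E[|E(G)|] = 108 − 107/4 = 325/4.
Numerically: ≈ 81.2500.
(This is only a lower bound; the true E[α(G)] may be larger.)

E[α(G)] ≥ 325/4 ≈ 81.2500.


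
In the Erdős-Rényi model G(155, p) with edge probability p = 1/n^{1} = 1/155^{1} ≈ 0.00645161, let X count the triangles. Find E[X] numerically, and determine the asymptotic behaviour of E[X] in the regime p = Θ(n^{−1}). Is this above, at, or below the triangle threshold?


Number of potential triangles: C(155, 3) = 608685.
Each occurs with probability p³ ≈ (0.00645161)³ ≈ 2.68537478e-07.
By linearity: E[X] = C(155, 3)·p³ ≈ 608685 · 2.68537478e-07 ≈ 0.163455.
Here α = 1, so p = 1/n is exactly at the triangle threshold p ~ 1/n. Asymptotically E[X] → c³/6 = 1³/6 = 1/6 ≈ 0.166667, a bounded constant. In this regime the triangle count is asymptotically Poisson(c³/6).

E[X] ≈ 0.163455; in regime p = Θ(1/n^{1}) E[X] stays bounded (at the triangle threshold p ~ 1/n).


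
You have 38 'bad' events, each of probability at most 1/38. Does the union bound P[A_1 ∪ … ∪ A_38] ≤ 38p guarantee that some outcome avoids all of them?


Union bound: P[∪_{i=1}^{38} A_i] ≤ Σ_i P[A_i] ≤ 38·p = 38·(1/38) = 1.
Numerically: 1 ≈ 1.000000.
Is 1 < 1? NO.
Since the bound 1 is ≥ 1, the union bound is uninformative here; it does NOT by itself certify existence.

38·p = 1 ≈ 1.000000; existence NOT certified by the union bound.


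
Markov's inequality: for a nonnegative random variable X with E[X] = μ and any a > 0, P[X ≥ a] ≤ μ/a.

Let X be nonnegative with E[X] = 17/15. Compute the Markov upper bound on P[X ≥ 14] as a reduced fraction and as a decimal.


μ = E[X] = 17/15, a = 14.
Markov: P[X ≥ 14] ≤ μ/a = (17/15)/14 = 17/210.
Numerically: ≈ 0.080952.
(Since a = 14 > μ = 1.133333, the bound 17/210 is < 1 and informative.)

P[X ≥ 14] ≤ 17/210 ≈ 0.080952.


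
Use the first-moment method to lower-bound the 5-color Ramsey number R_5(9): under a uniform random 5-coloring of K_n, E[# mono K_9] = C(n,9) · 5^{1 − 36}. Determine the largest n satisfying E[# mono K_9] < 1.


We need C(n, 9) · 5^{1 − 36} < 1, i.e. C(n, 9) < 5^{36 − 1} = 2910383045673370361328125.
Check values of n near the boundary:
  n = 2166: C(2166, 9) = 2844037944203015677277940; 2844037944203015677277940 < 2910383045673370361328125? YES
  n = 2167: C(2167, 9) = 2855899084841489792706810; 2855899084841489792706810 < 2910383045673370361328125? YES
  n = 2168: C(2168, 9) = 2867804175977929537095120; 2867804175977929537095120 < 2910383045673370361328125? YES
  n = 2169: C(2169, 9) = 2879753360044504243499683; 2879753360044504243499683 < 2910383045673370361328125? YES
  n = 2170: C(2170, 9) = 2891746779868845075610510; 2891746779868845075610510 < 2910383045673370361328125? YES
  n = 2171: C(2171, 9) = 2903784578674959601827205; 2903784578674959601827205 < 2910383045673370361328125? YES
  n = 2172: C(2172, 9) = 2915866900084148060642020; 2915866900084148060642020 < 2910383045673370361328125? NO
  n = 2173: C(2173, 9) = 2927993888115921319674265; 2927993888115921319674265 < 2910383045673370361328125? NO
  n = 2174: C(2174, 9) = 2940165687188920530702934; 2940165687188920530702934 < 2910383045673370361328125? NO
The largest n with C(n, 9) < 2910383045673370361328125 is n = 2171 (where E[X] = 580756915734991920365441/582076609134674072265625 ≈ 0.99773). Hence R_5(9) > 2171, i.e. R_5(9) ≥ 2172.

Largest n = 2171; hence R_5(9) > 2171.


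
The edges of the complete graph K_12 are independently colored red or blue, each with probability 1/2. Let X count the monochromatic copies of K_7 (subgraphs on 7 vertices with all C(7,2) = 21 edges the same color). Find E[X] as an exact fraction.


Let X = Σ_S X_S over the C(12, 7) = 792 subsets S of size 7, where X_S = 1 if the K_7 on S is monochromatic.
For a fixed S, the K_7 on S has C(7, 2) = 21 edges. P[all 21 edges red] = (1/2)^21, and likewise for blue, so P[monochromatic] = 2·(1/2)^21 = 2^{1 − 21} = 1/1048576.
By linearity: E[X] = C(12, 7) · 2^{1 − 21} = 792 · 1/1048576 = 99/131072.
Numerically: E[X] ≈ 0.00076.

E[X] = C(12,7)·2^(1−C(7,2)) = 99/131072 ≈ 0.00076.


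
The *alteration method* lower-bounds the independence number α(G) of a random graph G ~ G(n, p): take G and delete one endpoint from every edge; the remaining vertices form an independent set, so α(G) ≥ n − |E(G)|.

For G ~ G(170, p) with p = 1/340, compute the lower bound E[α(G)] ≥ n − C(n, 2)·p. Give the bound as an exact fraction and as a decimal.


E[|E(G)|] = C(170, 2)·p = 14365 · (1/340) = 169/4.
E[α(G)] ≥ n − E[|E(G)|] = 170 − 169/4 = 511/4.
Numerically: ≈ 127.75000.
(This is only a lower bound; the true E[α(G)] may be larger.)

E[α(G)] ≥ 511/4 ≈ 127.75000.


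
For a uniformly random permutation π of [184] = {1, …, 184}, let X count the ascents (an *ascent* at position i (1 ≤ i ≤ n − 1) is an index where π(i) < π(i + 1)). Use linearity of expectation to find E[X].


Write X = Σ X_I over i = 1, …, 183, with X_I the indicator of one ascent.
There are 183 indicators.
For each fixed i, the pair (π(i), π(i+1)) is a uniformly random ordered pair of distinct values from {1, …, 184}; by symmetry P[π(i) < π(i+1)] = 1/2.
By linearity: E[X] = 183 · (1/2) = (184 − 1) · (1/2) = 183/2 ≈ 91.5000.

E[X] = 183/2 = 91.5000.


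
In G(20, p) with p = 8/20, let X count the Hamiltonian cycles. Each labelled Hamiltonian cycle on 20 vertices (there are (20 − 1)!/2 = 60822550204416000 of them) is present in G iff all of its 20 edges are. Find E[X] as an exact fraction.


K_20 has (20 − 1)!/2 = 60822550204416000 labelled Hamiltonian cycles.
For each such Hamiltonian cycle H, let X_H = 1 if all 20 edges of H are present in G. Then P[X_H = 1] = p^{20} = (2/5)^{20} = 1048576/95367431640625.
By linearity of expectation: E[X] = Σ_H E[X_H] = 60822550204416000 · p^{20} = 60822550204416000 · 1048576/95367431640625 = 510216531225165692928/762939453125.
Numerically: E[X] ≈ 6.69e+08.

E[X] = 60822550204416000 · (2/5)^{20} = 510216531225165692928/762939453125 ≈ 6.69e+08.


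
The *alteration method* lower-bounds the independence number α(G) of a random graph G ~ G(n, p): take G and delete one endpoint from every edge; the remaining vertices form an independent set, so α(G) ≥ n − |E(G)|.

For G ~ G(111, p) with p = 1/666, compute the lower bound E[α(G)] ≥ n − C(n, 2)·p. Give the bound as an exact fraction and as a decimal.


E[|E(G)|] = C(111, 2)·p = 6105 · (1/666) = 55/6.
E[α(G)] ≥ n − E[|E(G)|] = 111 − 55/6 = 611/6.
Numerically: ≈ 101.833333.
(This is only a lower bound; the true E[α(G)] may be larger.)

E[α(G)] ≥ 611/6 ≈ 101.833333.


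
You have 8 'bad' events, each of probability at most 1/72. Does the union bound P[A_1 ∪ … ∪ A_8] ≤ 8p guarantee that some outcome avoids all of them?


Union bound: P[∪_{i=1}^{8} A_i] ≤ Σ_i P[A_i] ≤ 8·p = 8·(1/72) = 1/9.
Numerically: 1/9 ≈ 0.11111.
Is 1/9 < 1? YES.
Since P[∪ A_i] ≤ 1/9 < 1, the complement has P[∩ A_i^c] ≥ 1 − 1/9 = 8/9 > 0, so some outcome avoids every A_i.

8·p = 1/9 ≈ 0.11111; existence CERTIFIED by the union bound.


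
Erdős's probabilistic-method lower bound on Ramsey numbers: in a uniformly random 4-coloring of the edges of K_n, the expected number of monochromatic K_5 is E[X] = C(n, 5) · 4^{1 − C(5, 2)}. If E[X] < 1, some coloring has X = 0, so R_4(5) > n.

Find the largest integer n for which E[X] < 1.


We need C(n, 5) · 4^{1 − 10} < 1, i.e. C(n, 5) < 4^{10 − 1} = 262144.
Check values of n near the boundary:
  n = 30: C(30, 5) = 142506; 142506 < 262144? YES
  n = 31: C(31, 5) = 169911; 169911 < 262144? YES
  n = 32: C(32, 5) = 201376; 201376 < 262144? YES
  n = 33: C(33, 5) = 237336; 237336 < 262144? YES
  n = 34: C(34, 5) = 278256; 278256 < 262144? NO
  n = 35: C(35, 5) = 324632; 324632 < 262144? NO
The largest n with C(n, 5) < 262144 is n = 33 (where E[X] = 29667/32768 ≈ 0.905365). Hence R_4(5) > 33, i.e. R_4(5) ≥ 34.

Largest n = 33; hence R_4(5) > 33.


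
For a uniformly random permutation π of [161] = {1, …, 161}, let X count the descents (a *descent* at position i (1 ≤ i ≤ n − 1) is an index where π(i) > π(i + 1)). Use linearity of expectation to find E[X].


Write X = Σ X_I over i = 1, …, 160, with X_I the indicator of one descent.
There are 160 indicators.
For each fixed i, the pair (π(i), π(i+1)) is a uniformly random ordered pair of distinct values from {1, …, 161}; by symmetry P[π(i) > π(i+1)] = 1/2.
By linearity: E[X] = 160 · (1/2) = (161 − 1) · (1/2) = 80 ≈ 80.000000.

E[X] = 80 = 80.000000.


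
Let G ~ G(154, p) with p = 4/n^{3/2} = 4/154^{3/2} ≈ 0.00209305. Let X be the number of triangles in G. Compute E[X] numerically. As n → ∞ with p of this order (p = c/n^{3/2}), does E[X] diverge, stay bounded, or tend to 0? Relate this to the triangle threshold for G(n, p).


Number of potential triangles: C(154, 3) = 596904.
Each occurs with probability p³ ≈ (0.00209305)³ ≈ 9.16931157e-09.
By linearity: E[X] = C(154, 3)·p³ ≈ 596904 · 9.16931157e-09 ≈ 0.005473.
Since α = 3/2 > 1, p = c/n^{3/2} = o(1/n) is below the triangle threshold p ~ 1/n. Asymptotically E[X] ~ (c³/6)·n^{3(1−α)} = (4³/6)·n^{-1.5} → 0, so by Markov's inequality G has no triangles w.h.p.

E[X] ≈ 0.005473; in regime p = Θ(1/n^{3/2}) E[X] tends to 0 (below the triangle threshold p ~ 1/n).


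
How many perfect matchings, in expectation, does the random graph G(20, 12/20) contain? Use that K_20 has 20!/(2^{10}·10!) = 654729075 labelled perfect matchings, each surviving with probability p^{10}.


K_20 has 20!/(2^{10}·10!) = 654729075 labelled perfect matchings.
For each such perfect matching H, let X_H = 1 if all 10 edges of H are present in G. Then P[X_H = 1] = p^{10} = (3/5)^{10} = 59049/9765625.
By linearity of expectation: E[X] = Σ_H E[X_H] = 654729075 · p^{10} = 654729075 · 59049/9765625 = 1546443885987/390625.
Numerically: E[X] ≈ 3.96e+06.

E[X] = 654729075 · (3/5)^{10} = 1546443885987/390625 ≈ 3.96e+06.


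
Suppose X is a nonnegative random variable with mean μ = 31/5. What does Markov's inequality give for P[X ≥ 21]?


μ = E[X] = 31/5, a = 21.
Markov: P[X ≥ 21] ≤ μ/a = (31/5)/21 = 31/105.
Numerically: ≈ 0.295.
(Since a = 21 > μ = 6.200, the bound 31/105 is < 1 and informative.)

P[X ≥ 21] ≤ 31/105 ≈ 0.295.


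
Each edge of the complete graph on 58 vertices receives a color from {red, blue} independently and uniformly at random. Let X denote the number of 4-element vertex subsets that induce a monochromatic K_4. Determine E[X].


Let X = Σ_S X_S over the C(58, 4) = 424270 subsets S of size 4, where X_S = 1 if the K_4 on S is monochromatic.
For a fixed S, the K_4 on S has C(4, 2) = 6 edges. P[all 6 edges red] = (1/2)^6, and likewise for blue, so P[monochromatic] = 2·(1/2)^6 = 2^{1 − 6} = 1/32.
By linearity of expectation: E[X] = C(58, 4) · 2^{1 − 6} = 424270 · 1/32 = 212135/16.
Numerically: E[X] ≈ 13258.43750.

E[X] = C(58,4)·2^(1−C(4,2)) = 212135/16 ≈ 13258.43750.


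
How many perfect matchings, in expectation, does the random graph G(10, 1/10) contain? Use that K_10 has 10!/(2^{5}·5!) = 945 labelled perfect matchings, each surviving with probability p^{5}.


K_10 has 10!/(2^{5}·5!) = 945 labelled perfect matchings.
For each such perfect matching H, let X_H = 1 if all 5 edges of H are present in G. Then P[X_H = 1] = p^{5} = (1/10)^{5} = 1/100000.
Summing the indicators: E[X] = Σ_H E[X_H] = 945 · p^{5} = 945 · 1/100000 = 189/20000.
Numerically: E[X] ≈ 0.00945.

E[X] = 945 · (1/10)^{5} = 189/20000 ≈ 0.00945.


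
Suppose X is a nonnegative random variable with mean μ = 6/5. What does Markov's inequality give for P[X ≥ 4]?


μ = E[X] = 6/5, a = 4.
Markov: P[X ≥ 4] ≤ μ/a = (6/5)/4 = 3/10.
Numerically: ≈ 0.300.
(Since a = 4 > μ = 1.200, the bound 3/10 is < 1 and informative.)

P[X ≥ 4] ≤ 3/10 ≈ 0.300.


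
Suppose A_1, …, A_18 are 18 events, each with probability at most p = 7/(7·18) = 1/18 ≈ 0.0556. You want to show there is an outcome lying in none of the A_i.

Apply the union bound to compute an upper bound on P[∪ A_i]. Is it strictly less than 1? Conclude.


Union bound: P[∪_{i=1}^{18} A_i] ≤ Σ_i P[A_i] ≤ 18·p = 18·(1/18) = 1.
Numerically: 1 ≈ 1.0000.
Is 1 < 1? NO.
Since the bound 1 is ≥ 1, the union bound is uninformative here; it does NOT by itself certify existence.

18·p = 1 ≈ 1.0000; existence NOT certified by the union bound.


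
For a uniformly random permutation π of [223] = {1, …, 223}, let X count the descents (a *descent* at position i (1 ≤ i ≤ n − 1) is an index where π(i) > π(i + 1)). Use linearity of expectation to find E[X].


Write X = Σ X_I over i = 1, …, 222, with X_I the indicator of one descent.
There are 222 indicators.
For each fixed i, the pair (π(i), π(i+1)) is a uniformly random ordered pair of distinct values from {1, …, 223}; by symmetry P[π(i) > π(i+1)] = 1/2.
By linearity: E[X] = 222 · (1/2) = (223 − 1) · (1/2) = 111 ≈ 111.00000.

E[X] = 111 = 111.00000.


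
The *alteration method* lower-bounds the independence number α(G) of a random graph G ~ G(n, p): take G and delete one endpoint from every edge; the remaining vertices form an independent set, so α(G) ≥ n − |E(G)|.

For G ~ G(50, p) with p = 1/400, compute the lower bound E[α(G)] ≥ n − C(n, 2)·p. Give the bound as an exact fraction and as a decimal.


E[|E(G)|] = C(50, 2)·p = 1225 · (1/400) = 49/16.
E[α(G)] ≥ n − E[|E(G)|] = 50 − 49/16 = 751/16.
Numerically: ≈ 46.938.
(This is only a lower bound; the true E[α(G)] may be larger.)

E[α(G)] ≥ 751/16 ≈ 46.938.


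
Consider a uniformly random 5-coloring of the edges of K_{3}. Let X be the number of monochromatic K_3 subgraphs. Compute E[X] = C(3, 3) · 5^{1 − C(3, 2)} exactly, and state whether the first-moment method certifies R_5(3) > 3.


E[X] = C(3, 3) · 5^{1 − 3} = 1 · 5^{−2} = 1/25.
As a reduced fraction: E[X] = 1/25 ≈ 0.04000.
Is E[X] < 1? YES.
Since E[X] < 1, there exists a 5-coloring of K_{3} with no monochromatic K_3; hence R_5(3) > 3.

E[X] = 1/25 ≈ 0.04000; E[X] < 1, so R_5(3) > 3.


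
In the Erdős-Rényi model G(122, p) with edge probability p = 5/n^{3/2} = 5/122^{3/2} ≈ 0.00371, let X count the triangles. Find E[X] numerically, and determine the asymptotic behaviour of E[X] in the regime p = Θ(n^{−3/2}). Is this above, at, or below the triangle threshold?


Number of potential triangles: C(122, 3) = 295240.
Each occurs with probability p³ ≈ (0.00371)³ ≈ 5.10847e-08.
By linearity: E[X] = C(122, 3)·p³ ≈ 295240 · 5.10847e-08 ≈ 0.015.
Since α = 3/2 > 1, p = c/n^{3/2} = o(1/n) is below the triangle threshold p ~ 1/n. Asymptotically E[X] ~ (c³/6)·n^{3(1−α)} = (5³/6)·n^{-1.5} → 0, so by Markov's inequality G has no triangles w.h.p.

E[X] ≈ 0.015; in regime p = Θ(1/n^{3/2}) E[X] tends to 0 (below the triangle threshold p ~ 1/n).
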